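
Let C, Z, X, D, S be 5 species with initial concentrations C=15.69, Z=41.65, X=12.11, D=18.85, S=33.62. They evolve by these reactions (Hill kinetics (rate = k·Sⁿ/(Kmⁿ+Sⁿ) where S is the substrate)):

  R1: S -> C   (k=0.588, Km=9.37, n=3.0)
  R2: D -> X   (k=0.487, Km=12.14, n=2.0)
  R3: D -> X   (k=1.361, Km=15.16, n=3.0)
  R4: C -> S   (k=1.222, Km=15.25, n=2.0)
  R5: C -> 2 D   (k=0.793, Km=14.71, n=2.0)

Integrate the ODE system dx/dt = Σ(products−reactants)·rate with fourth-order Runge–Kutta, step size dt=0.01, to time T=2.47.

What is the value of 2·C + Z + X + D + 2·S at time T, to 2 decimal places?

Check how each reaction changes W = 2·C + Z + X + D + 2·S (weight of products minus weight of reactants):
R1: S -> C: (2·1) − (2·1) = 2 − 2 = 0
R2: D -> X: (1·1) − (1·1) = 1 − 1 = 0
R3: D -> X: (1·1) − (1·1) = 1 − 1 = 0
R4: C -> S: (2·1) − (2·1) = 2 − 2 = 0
R5: C -> 2 D: (1·2) − (2·1) = 2 − 2 = 0
Every reaction leaves W unchanged, so W is conserved and no simulation is needed: W(T) = W(0) = 2·15.69 + 41.65 + 12.11 + 18.85 + 2·33.62 = 171.23

Value at T = 171.23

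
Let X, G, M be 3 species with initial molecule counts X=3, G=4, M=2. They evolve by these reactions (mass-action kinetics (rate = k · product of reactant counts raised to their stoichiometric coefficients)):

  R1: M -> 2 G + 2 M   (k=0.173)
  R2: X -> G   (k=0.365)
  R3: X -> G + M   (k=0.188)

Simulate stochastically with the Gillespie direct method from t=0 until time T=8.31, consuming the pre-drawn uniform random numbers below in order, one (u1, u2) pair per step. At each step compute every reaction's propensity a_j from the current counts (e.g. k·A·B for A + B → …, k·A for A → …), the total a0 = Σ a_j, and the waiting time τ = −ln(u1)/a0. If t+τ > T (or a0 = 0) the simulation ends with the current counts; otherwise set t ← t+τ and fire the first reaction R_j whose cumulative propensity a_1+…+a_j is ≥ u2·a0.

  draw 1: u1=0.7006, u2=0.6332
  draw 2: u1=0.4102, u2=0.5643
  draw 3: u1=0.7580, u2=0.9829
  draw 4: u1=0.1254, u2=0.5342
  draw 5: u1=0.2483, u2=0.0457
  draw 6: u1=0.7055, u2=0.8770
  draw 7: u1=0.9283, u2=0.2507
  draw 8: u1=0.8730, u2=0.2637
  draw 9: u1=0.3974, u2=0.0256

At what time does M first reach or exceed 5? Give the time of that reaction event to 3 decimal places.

Threshold first reached at t = 7.113

t=0.000: X=3 G=4 M=2
Draw 1: a1=0.346, a2=1.095, a3=0.564, a0=2.005; τ=−ln(0.7006)/2.005=0.177 → t=0.177; u2·a0=0.6332·2.005=1.270; a1=0.346 < 1.270 ≤ a1+a2=1.441 → R2 fires; X=2 G=5 M=2
Draw 2: a1=0.346, a2=0.730, a3=0.376, a0=1.452; τ=−ln(0.4102)/1.452=0.614 → t=0.791; u2·a0=0.5643·1.452=0.819; a1=0.346 < 0.819 ≤ a1+a2=1.076 → R2 fires; X=1 G=6 M=2
Draw 3: a1=0.346, a2=0.365, a3=0.188, a0=0.899; τ=−ln(0.7580)/0.899=0.308 → t=1.099; u2·a0=0.9829·0.899=0.884; a1+a2=0.711 < 0.884 ≤ a1+…+a3=0.899 → R3 fires; X=0 G=7 M=3
Draw 4: a1=0.519, a2=0.000, a3=0.000, a0=0.519; τ=−ln(0.1254)/0.519=4.000 → t=5.100; u2·a0=0.5342·0.519=0.277 ≤ a1=0.519 → R1 fires; X=0 G=9 M=4
Draw 5: a1=0.692, a2=0.000, a3=0.000, a0=0.692; τ=−ln(0.2483)/0.692=2.013 → t=7.113; u2·a0=0.0457·0.692=0.032 ≤ a1=0.692 → R1 fires; X=0 G=11 M=5
Draw 6: a1=0.865, a2=0.000, a3=0.000, a0=0.865; τ=−ln(0.7055)/0.865=0.403 → t=7.516; u2·a0=0.8770·0.865=0.759 ≤ a1=0.865 → R1 fires; X=0 G=13 M=6
Draw 7: a1=1.038, a2=0.000, a3=0.000, a0=1.038; τ=−ln(0.9283)/1.038=0.072 → t=7.588; u2·a0=0.2507·1.038=0.260 ≤ a1=1.038 → R1 fires; X=0 G=15 M=7
Draw 8: a1=1.211, a2=0.000, a3=0.000, a0=1.211; τ=−ln(0.8730)/1.211=0.112 → t=7.700; u2·a0=0.2637·1.211=0.319 ≤ a1=1.211 → R1 fires; X=0 G=17 M=8
Draw 9: a1=1.384, a2=0.000, a3=0.000, a0=1.384; τ=−ln(0.3974)/1.384=0.667 → t=8.367 > T=8.31: stop.
M first becomes ≥ 5 when it reaches 5 at the event at t=7.113.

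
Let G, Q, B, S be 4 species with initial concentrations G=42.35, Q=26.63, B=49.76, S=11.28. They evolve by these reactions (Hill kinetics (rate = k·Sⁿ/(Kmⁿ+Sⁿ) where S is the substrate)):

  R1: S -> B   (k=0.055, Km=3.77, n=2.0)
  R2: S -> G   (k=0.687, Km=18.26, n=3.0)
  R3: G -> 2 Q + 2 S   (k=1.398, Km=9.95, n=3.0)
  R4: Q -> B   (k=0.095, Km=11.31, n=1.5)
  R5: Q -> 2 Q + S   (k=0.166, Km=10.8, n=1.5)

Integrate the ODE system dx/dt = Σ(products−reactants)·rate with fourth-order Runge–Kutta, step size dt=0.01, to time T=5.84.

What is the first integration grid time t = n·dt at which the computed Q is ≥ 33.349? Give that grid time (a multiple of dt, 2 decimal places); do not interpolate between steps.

RK4 with dt=0.01: 584 steps to T=5.84. Trajectory (selected grid times):
t=0.00: G=42.35 Q=26.63 B=49.76 S=11.28
t=0.65: G=41.56 Q=28.46 B=49.84 S=13.03
t=1.30: G=40.80 Q=30.29 B=49.92 S=14.74
t=1.95: G=40.07 Q=32.12 B=50.01 S=16.41
t=2.38: G=39.61 Q=33.33 B=50.07 S=17.50
t=2.39: G=39.60 Q=33.36 B=50.07 S=17.53
t=2.60: G=39.38 Q=33.95 B=50.09 S=18.05
t=3.24: G=38.73 Q=35.75 B=50.18 S=19.64
t=3.89: G=38.10 Q=37.58 B=50.27 S=21.23
t=4.54: G=37.49 Q=39.40 B=50.36 S=22.79
t=5.19: G=36.90 Q=41.23 B=50.44 S=24.32
t=5.84: G=36.33 Q=43.05 B=50.53 S=25.84
Q(2.38)=33.331 < 33.349 but Q(2.39)=33.359 ≥ 33.349, so the first grid time is t=2.39.

Threshold first reached at t = 2.39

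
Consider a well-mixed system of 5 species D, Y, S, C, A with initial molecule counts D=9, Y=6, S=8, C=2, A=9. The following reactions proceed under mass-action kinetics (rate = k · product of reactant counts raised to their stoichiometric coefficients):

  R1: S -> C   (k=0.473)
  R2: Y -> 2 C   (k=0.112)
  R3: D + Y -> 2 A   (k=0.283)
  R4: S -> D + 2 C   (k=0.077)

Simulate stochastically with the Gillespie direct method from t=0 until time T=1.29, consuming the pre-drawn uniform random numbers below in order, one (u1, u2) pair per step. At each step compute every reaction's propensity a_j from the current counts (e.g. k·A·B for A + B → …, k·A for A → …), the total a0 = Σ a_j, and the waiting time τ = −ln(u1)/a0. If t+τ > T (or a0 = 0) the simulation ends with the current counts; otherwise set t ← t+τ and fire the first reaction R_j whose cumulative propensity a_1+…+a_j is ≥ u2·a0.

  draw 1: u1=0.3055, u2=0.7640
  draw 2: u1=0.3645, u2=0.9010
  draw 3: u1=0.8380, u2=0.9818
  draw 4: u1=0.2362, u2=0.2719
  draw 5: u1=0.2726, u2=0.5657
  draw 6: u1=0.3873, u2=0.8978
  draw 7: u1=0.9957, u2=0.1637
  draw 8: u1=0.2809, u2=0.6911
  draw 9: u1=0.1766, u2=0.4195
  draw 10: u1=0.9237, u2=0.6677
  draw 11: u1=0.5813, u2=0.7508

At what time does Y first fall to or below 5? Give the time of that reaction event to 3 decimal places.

Threshold first reached at t = 0.058

t=0.000: D=9 Y=6 S=8 C=2 A=9
Draw 1: a1=3.784, a2=0.672, a3=15.282, a4=0.616, a0=20.354; τ=−ln(0.3055)/20.354=0.058 → t=0.058; u2·a0=0.7640·20.354=15.550; a1+a2=4.456 < 15.550 ≤ a1+…+a3=19.738 → R3 fires; D=8 Y=5 S=8 C=2 A=11
Draw 2: a1=3.784, a2=0.560, a3=11.320, a4=0.616, a0=16.280; τ=−ln(0.3645)/16.280=0.062 → t=0.120; u2·a0=0.9010·16.280=14.668; a1+a2=4.344 < 14.668 ≤ a1+…+a3=15.664 → R3 fires; D=7 Y=4 S=8 C=2 A=13
Draw 3: a1=3.784, a2=0.448, a3=7.924, a4=0.616, a0=12.772; τ=−ln(0.8380)/12.772=0.014 → t=0.134; u2·a0=0.9818·12.772=12.540; a1+…+a3=12.156 < 12.540 ≤ a1+…+a4=12.772 → R4 fires; D=8 Y=4 S=7 C=4 A=13
Draw 4: a1=3.311, a2=0.448, a3=9.056, a4=0.539, a0=13.354; τ=−ln(0.2362)/13.354=0.108 → t=0.242; u2·a0=0.2719·13.354=3.631; a1=3.311 < 3.631 ≤ a1+a2=3.759 → R2 fires; D=8 Y=3 S=7 C=6 A=13
Draw 5: a1=3.311, a2=0.336, a3=6.792, a4=0.539, a0=10.978; τ=−ln(0.2726)/10.978=0.118 → t=0.361; u2·a0=0.5657·10.978=6.210; a1+a2=3.647 < 6.210 ≤ a1+…+a3=10.439 → R3 fires; D=7 Y=2 S=7 C=6 A=15
Draw 6: a1=3.311, a2=0.224, a3=3.962, a4=0.539, a0=8.036; τ=−ln(0.3873)/8.036=0.118 → t=0.479; u2·a0=0.8978·8.036=7.215; a1+a2=3.535 < 7.215 ≤ a1+…+a3=7.497 → R3 fires; D=6 Y=1 S=7 C=6 A=17
Draw 7: a1=3.311, a2=0.112, a3=1.698, a4=0.539, a0=5.660; τ=−ln(0.9957)/5.660=0.001 → t=0.479; u2·a0=0.1637·5.660=0.927 ≤ a1=3.311 → R1 fires; D=6 Y=1 S=6 C=7 A=17
Draw 8: a1=2.838, a2=0.112, a3=1.698, a4=0.462, a0=5.110; τ=−ln(0.2809)/5.110=0.248 → t=0.728; u2·a0=0.6911·5.110=3.532; a1+a2=2.950 < 3.532 ≤ a1+…+a3=4.648 → R3 fires; D=5 Y=0 S=6 C=7 A=19
Draw 9: a1=2.838, a2=0.000, a3=0.000, a4=0.462, a0=3.300; τ=−ln(0.1766)/3.300=0.525 → t=1.253; u2·a0=0.4195·3.300=1.384 ≤ a1=2.838 → R1 fires; D=5 Y=0 S=5 C=8 A=19
Draw 10: a1=2.365, a2=0.000, a3=0.000, a4=0.385, a0=2.750; τ=−ln(0.9237)/2.750=0.029 → t=1.282; u2·a0=0.6677·2.750=1.836 ≤ a1=2.365 → R1 fires; D=5 Y=0 S=4 C=9 A=19
Draw 11: a1=1.892, a2=0.000, a3=0.000, a4=0.308, a0=2.200; τ=−ln(0.5813)/2.200=0.247 → t=1.529 > T=1.29: stop.
Y first becomes ≤ 5 when it reaches 5 at the event at t=0.058.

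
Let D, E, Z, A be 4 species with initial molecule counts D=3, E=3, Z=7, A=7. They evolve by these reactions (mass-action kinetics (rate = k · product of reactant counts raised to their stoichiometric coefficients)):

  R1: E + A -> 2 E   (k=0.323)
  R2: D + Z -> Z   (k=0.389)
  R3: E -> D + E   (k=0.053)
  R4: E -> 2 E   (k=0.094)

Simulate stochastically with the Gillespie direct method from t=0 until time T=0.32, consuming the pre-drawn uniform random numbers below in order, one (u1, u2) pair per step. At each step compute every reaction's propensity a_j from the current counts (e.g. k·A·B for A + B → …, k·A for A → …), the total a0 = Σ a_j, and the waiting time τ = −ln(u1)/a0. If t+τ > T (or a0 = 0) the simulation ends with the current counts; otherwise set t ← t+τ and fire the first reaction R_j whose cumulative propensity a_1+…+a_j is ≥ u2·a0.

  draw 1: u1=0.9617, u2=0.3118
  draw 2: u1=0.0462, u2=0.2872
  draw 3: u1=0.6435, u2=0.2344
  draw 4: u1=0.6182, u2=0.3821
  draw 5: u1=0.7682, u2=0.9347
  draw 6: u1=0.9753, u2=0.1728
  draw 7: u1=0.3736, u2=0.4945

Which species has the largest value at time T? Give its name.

t=0.000: D=3 E=3 Z=7 A=7
Draw 1: a1=6.783, a2=8.169, a3=0.159, a4=0.282, a0=15.393; τ=−ln(0.9617)/15.393=0.003 → t=0.003; u2·a0=0.3118·15.393=4.800 ≤ a1=6.783 → R1 fires; D=3 E=4 Z=7 A=6
Draw 2: a1=7.752, a2=8.169, a3=0.212, a4=0.376, a0=16.509; τ=−ln(0.0462)/16.509=0.186 → t=0.189; u2·a0=0.2872·16.509=4.741 ≤ a1=7.752 → R1 fires; D=3 E=5 Z=7 A=5
Draw 3: a1=8.075, a2=8.169, a3=0.265, a4=0.470, a0=16.979; τ=−ln(0.6435)/16.979=0.026 → t=0.215; u2·a0=0.2344·16.979=3.980 ≤ a1=8.075 → R1 fires; D=3 E=6 Z=7 A=4
Draw 4: a1=7.752, a2=8.169, a3=0.318, a4=0.564, a0=16.803; τ=−ln(0.6182)/16.803=0.029 → t=0.243; u2·a0=0.3821·16.803=6.420 ≤ a1=7.752 → R1 fires; D=3 E=7 Z=7 A=3
Draw 5: a1=6.783, a2=8.169, a3=0.371, a4=0.658, a0=15.981; τ=−ln(0.7682)/15.981=0.017 → t=0.260; u2·a0=0.9347·15.981=14.937; a1=6.783 < 14.937 ≤ a1+a2=14.952 → R2 fires; D=2 E=7 Z=7 A=3
Draw 6: a1=6.783, a2=5.446, a3=0.371, a4=0.658, a0=13.258; τ=−ln(0.9753)/13.258=0.002 → t=0.262; u2·a0=0.1728·13.258=2.291 ≤ a1=6.783 → R1 fires; D=2 E=8 Z=7 A=2
Draw 7: a1=5.168, a2=5.446, a3=0.424, a4=0.752, a0=11.790; τ=−ln(0.3736)/11.790=0.084 → t=0.345 > T=0.32: stop.
At T=0.32: D=2 E=8 Z=7 A=2; the largest is E.

Dominant species at T: E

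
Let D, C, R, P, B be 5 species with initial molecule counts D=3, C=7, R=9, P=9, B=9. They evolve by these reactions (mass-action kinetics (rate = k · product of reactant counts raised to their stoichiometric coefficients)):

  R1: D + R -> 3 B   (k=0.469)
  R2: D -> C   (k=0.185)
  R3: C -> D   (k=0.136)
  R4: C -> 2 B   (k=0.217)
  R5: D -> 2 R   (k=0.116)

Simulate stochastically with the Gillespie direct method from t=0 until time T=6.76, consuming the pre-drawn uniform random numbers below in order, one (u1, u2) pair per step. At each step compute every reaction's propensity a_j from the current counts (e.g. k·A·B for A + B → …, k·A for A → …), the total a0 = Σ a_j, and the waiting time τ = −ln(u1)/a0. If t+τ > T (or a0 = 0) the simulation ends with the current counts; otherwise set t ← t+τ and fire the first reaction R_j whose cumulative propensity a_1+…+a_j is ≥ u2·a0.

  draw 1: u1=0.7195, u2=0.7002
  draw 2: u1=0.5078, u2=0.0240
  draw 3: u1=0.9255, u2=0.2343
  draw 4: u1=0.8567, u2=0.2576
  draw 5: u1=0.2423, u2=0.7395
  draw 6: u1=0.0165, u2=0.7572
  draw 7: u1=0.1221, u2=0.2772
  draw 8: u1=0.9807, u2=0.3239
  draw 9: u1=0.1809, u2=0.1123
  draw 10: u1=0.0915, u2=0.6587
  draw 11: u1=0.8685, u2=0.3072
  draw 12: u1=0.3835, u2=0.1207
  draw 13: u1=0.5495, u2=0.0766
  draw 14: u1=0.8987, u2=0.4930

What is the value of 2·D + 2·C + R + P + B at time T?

Value at T = 47

Check how each reaction changes W = 2·D + 2·C + R + P + B (weight of products minus weight of reactants):
R1: D + R -> 3 B: (1·3) − (2·1 + 1·1) = 3 − 3 = 0
R2: D -> C: (2·1) − (2·1) = 2 − 2 = 0
R3: C -> D: (2·1) − (2·1) = 2 − 2 = 0
R4: C -> 2 B: (1·2) − (2·1) = 2 − 2 = 0
R5: D -> 2 R: (1·2) − (2·1) = 2 − 2 = 0
Every reaction leaves W unchanged, so W is conserved and no simulation is needed: W(T) = W(0) = 2·3 + 2·7 + 9 + 9 + 9 = 47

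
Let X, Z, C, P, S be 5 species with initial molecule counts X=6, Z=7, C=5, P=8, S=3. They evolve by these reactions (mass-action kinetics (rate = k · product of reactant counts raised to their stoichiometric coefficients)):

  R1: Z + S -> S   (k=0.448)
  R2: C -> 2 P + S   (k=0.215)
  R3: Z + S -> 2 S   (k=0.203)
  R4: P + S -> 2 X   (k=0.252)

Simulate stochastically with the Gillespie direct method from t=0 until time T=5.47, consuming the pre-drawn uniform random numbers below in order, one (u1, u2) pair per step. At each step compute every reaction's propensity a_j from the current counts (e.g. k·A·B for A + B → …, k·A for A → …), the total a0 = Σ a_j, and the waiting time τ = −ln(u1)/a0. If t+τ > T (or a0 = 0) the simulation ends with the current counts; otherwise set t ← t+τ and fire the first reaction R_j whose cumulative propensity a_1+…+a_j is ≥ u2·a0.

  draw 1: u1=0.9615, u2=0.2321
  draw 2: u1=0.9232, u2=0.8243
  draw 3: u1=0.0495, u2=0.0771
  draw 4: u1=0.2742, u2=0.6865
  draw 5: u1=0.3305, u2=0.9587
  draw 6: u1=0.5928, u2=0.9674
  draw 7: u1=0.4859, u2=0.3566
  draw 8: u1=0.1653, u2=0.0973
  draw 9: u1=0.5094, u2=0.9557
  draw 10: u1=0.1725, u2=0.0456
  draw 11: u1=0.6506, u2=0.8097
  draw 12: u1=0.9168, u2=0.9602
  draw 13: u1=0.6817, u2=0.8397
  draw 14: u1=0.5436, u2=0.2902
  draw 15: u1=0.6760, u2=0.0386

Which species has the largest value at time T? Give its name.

Dominant species at T: X

t=0.000: X=6 Z=7 C=5 P=8 S=3
Draw 1: a1=9.408, a2=1.075, a3=4.263, a4=6.048, a0=20.794; τ=−ln(0.9615)/20.794=0.002 → t=0.002; u2·a0=0.2321·20.794=4.826 ≤ a1=9.408 → R1 fires; X=6 Z=6 C=5 P=8 S=3
Draw 2: a1=8.064, a2=1.075, a3=3.654, a4=6.048, a0=18.841; τ=−ln(0.9232)/18.841=0.004 → t=0.006; u2·a0=0.8243·18.841=15.531; a1+…+a3=12.793 < 15.531 ≤ a1+…+a4=18.841 → R4 fires; X=8 Z=6 C=5 P=7 S=2
Draw 3: a1=5.376, a2=1.075, a3=2.436, a4=3.528, a0=12.415; τ=−ln(0.0495)/12.415=0.242 → t=0.248; u2·a0=0.0771·12.415=0.957 ≤ a1=5.376 → R1 fires; X=8 Z=5 C=5 P=7 S=2
Draw 4: a1=4.480, a2=1.075, a3=2.030, a4=3.528, a0=11.113; τ=−ln(0.2742)/11.113=0.116 → t=0.365; u2·a0=0.6865·11.113=7.629; a1+…+a3=7.585 < 7.629 ≤ a1+…+a4=11.113 → R4 fires; X=10 Z=5 C=5 P=6 S=1
Draw 5: a1=2.240, a2=1.075, a3=1.015, a4=1.512, a0=5.842; τ=−ln(0.3305)/5.842=0.190 → t=0.554; u2·a0=0.9587·5.842=5.601; a1+…+a3=4.330 < 5.601 ≤ a1+…+a4=5.842 → R4 fires; X=12 Z=5 C=5 P=5 S=0
Draw 6: a1=0.000, a2=1.075, a3=0.000, a4=0.000, a0=1.075; τ=−ln(0.5928)/1.075=0.486 → t=1.041; u2·a0=0.9674·1.075=1.040; a1=0.000 < 1.040 ≤ a1+a2=1.075 → R2 fires; X=12 Z=5 C=4 P=7 S=1
Draw 7: a1=2.240, a2=0.860, a3=1.015, a4=1.764, a0=5.879; τ=−ln(0.4859)/5.879=0.123 → t=1.163; u2·a0=0.3566·5.879=2.096 ≤ a1=2.240 → R1 fires; X=12 Z=4 C=4 P=7 S=1
Draw 8: a1=1.792, a2=0.860, a3=0.812, a4=1.764, a0=5.228; τ=−ln(0.1653)/5.228=0.344 → t=1.508; u2·a0=0.0973·5.228=0.509 ≤ a1=1.792 → R1 fires; X=12 Z=3 C=4 P=7 S=1
Draw 9: a1=1.344, a2=0.860, a3=0.609, a4=1.764, a0=4.577; τ=−ln(0.5094)/4.577=0.147 → t=1.655; u2·a0=0.9557·4.577=4.374; a1+…+a3=2.813 < 4.374 ≤ a1+…+a4=4.577 → R4 fires; X=14 Z=3 C=4 P=6 S=0
Draw 10: a1=0.000, a2=0.860, a3=0.000, a4=0.000, a0=0.860; τ=−ln(0.1725)/0.860=2.043 → t=3.698; u2·a0=0.0456·0.860=0.039; a1=0.000 < 0.039 ≤ a1+a2=0.860 → R2 fires; X=14 Z=3 C=3 P=8 S=1
Draw 11: a1=1.344, a2=0.645, a3=0.609, a4=2.016, a0=4.614; τ=−ln(0.6506)/4.614=0.093 → t=3.792; u2·a0=0.8097·4.614=3.736; a1+…+a3=2.598 < 3.736 ≤ a1+…+a4=4.614 → R4 fires; X=16 Z=3 C=3 P=7 S=0
Draw 12: a1=0.000, a2=0.645, a3=0.000, a4=0.000, a0=0.645; τ=−ln(0.9168)/0.645=0.135 → t=3.926; u2·a0=0.9602·0.645=0.619; a1=0.000 < 0.619 ≤ a1+a2=0.645 → R2 fires; X=16 Z=3 C=2 P=9 S=1
Draw 13: a1=1.344, a2=0.430, a3=0.609, a4=2.268, a0=4.651; τ=−ln(0.6817)/4.651=0.082 → t=4.009; u2·a0=0.8397·4.651=3.905; a1+…+a3=2.383 < 3.905 ≤ a1+…+a4=4.651 → R4 fires; X=18 Z=3 C=2 P=8 S=0
Draw 14: a1=0.000, a2=0.430, a3=0.000, a4=0.000, a0=0.430; τ=−ln(0.5436)/0.430=1.418 → t=5.426; u2·a0=0.2902·0.430=0.125; a1=0.000 < 0.125 ≤ a1+a2=0.430 → R2 fires; X=18 Z=3 C=1 P=10 S=1
Draw 15: a1=1.344, a2=0.215, a3=0.609, a4=2.520, a0=4.688; τ=−ln(0.6760)/4.688=0.084 → t=5.510 > T=5.47: stop.
At T=5.47: X=18 Z=3 C=1 P=10 S=1; the largest is X.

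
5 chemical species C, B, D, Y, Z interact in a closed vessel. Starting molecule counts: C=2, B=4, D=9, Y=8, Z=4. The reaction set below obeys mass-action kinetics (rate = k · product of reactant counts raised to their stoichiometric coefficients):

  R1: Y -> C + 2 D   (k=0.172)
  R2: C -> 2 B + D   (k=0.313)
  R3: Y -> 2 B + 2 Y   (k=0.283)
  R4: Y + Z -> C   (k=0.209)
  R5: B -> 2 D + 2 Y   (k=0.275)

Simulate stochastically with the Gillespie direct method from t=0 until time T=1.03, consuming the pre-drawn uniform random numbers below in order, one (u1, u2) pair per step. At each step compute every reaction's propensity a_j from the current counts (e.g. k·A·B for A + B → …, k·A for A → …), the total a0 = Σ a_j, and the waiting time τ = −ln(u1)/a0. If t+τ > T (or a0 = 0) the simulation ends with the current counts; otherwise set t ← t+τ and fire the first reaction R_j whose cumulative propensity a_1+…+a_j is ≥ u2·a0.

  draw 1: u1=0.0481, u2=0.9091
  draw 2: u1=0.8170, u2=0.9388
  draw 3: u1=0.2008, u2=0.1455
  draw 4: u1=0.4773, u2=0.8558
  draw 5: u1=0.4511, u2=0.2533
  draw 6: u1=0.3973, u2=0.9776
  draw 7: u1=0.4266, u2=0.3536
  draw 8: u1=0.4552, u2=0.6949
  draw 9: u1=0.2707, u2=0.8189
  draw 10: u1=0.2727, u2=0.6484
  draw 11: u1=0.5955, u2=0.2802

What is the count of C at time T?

t=0.000: C=2 B=4 D=9 Y=8 Z=4
Draw 1: a1=1.376, a2=0.626, a3=2.264, a4=6.688, a5=1.100, a0=12.054; τ=−ln(0.0481)/12.054=0.252 → t=0.252; u2·a0=0.9091·12.054=10.958; a1+…+a4=10.954 < 10.958 ≤ a1+…+a5=12.054 → R5 fires; C=2 B=3 D=11 Y=10 Z=4
Draw 2: a1=1.720, a2=0.626, a3=2.830, a4=8.360, a5=0.825, a0=14.361; τ=−ln(0.8170)/14.361=0.014 → t=0.266; u2·a0=0.9388·14.361=13.482; a1+…+a3=5.176 < 13.482 ≤ a1+…+a4=13.536 → R4 fires; C=3 B=3 D=11 Y=9 Z=3
Draw 3: a1=1.548, a2=0.939, a3=2.547, a4=5.643, a5=0.825, a0=11.502; τ=−ln(0.2008)/11.502=0.140 → t=0.405; u2·a0=0.1455·11.502=1.674; a1=1.548 < 1.674 ≤ a1+a2=2.487 → R2 fires; C=2 B=5 D=12 Y=9 Z=3
Draw 4: a1=1.548, a2=0.626, a3=2.547, a4=5.643, a5=1.375, a0=11.739; τ=−ln(0.4773)/11.739=0.063 → t=0.468; u2·a0=0.8558·11.739=10.046; a1+…+a3=4.721 < 10.046 ≤ a1+…+a4=10.364 → R4 fires; C=3 B=5 D=12 Y=8 Z=2
Draw 5: a1=1.376, a2=0.939, a3=2.264, a4=3.344, a5=1.375, a0=9.298; τ=−ln(0.4511)/9.298=0.086 → t=0.554; u2·a0=0.2533·9.298=2.355; a1+a2=2.315 < 2.355 ≤ a1+…+a3=4.579 → R3 fires; C=3 B=7 D=12 Y=9 Z=2
Draw 6: a1=1.548, a2=0.939, a3=2.547, a4=3.762, a5=1.925, a0=10.721; τ=−ln(0.3973)/10.721=0.086 → t=0.640; u2·a0=0.9776·10.721=10.481; a1+…+a4=8.796 < 10.481 ≤ a1+…+a5=10.721 → R5 fires; C=3 B=6 D=14 Y=11 Z=2
Draw 7: a1=1.892, a2=0.939, a3=3.113, a4=4.598, a5=1.650, a0=12.192; τ=−ln(0.4266)/12.192=0.070 → t=0.710; u2·a0=0.3536·12.192=4.311; a1+a2=2.831 < 4.311 ≤ a1+…+a3=5.944 → R3 fires; C=3 B=8 D=14 Y=12 Z=2
Draw 8: a1=2.064, a2=0.939, a3=3.396, a4=5.016, a5=2.200, a0=13.615; τ=−ln(0.4552)/13.615=0.058 → t=0.768; u2·a0=0.6949·13.615=9.461; a1+…+a3=6.399 < 9.461 ≤ a1+…+a4=11.415 → R4 fires; C=4 B=8 D=14 Y=11 Z=1
Draw 9: a1=1.892, a2=1.252, a3=3.113, a4=2.299, a5=2.200, a0=10.756; τ=−ln(0.2707)/10.756=0.121 → t=0.889; u2·a0=0.8189·10.756=8.808; a1+…+a4=8.556 < 8.808 ≤ a1+…+a5=10.756 → R5 fires; C=4 B=7 D=16 Y=13 Z=1
Draw 10: a1=2.236, a2=1.252, a3=3.679, a4=2.717, a5=1.925, a0=11.809; τ=−ln(0.2727)/11.809=0.110 → t=0.999; u2·a0=0.6484·11.809=7.657; a1+…+a3=7.167 < 7.657 ≤ a1+…+a4=9.884 → R4 fires; C=5 B=7 D=16 Y=12 Z=0
Draw 11: a1=2.064, a2=1.565, a3=3.396, a4=0.000, a5=1.925, a0=8.950; τ=−ln(0.5955)/8.950=0.058 → t=1.057 > T=1.03: stop.
Read off C at T=1.03: 5

C at T = 5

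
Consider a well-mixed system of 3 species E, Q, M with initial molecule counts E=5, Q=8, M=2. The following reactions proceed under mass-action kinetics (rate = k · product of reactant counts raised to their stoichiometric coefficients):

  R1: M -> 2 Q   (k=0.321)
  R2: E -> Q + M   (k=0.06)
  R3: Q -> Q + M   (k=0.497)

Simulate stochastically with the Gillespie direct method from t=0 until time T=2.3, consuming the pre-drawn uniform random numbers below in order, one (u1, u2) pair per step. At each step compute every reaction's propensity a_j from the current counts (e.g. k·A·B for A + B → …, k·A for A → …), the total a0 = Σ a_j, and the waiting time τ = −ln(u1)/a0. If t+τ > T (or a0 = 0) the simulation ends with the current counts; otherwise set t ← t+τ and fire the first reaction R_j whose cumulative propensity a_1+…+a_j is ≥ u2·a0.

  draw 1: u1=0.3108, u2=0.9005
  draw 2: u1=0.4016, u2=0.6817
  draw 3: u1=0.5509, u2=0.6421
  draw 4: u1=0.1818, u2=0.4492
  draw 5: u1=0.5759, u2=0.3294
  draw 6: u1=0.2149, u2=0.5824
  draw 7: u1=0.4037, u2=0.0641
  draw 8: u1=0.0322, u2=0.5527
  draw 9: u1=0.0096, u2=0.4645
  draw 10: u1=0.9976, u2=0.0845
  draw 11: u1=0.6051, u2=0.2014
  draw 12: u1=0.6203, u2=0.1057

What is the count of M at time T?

M at T = 7

t=0.000: E=5 Q=8 M=2
Draw 1: a1=0.642, a2=0.300, a3=3.976, a0=4.918; τ=−ln(0.3108)/4.918=0.238 → t=0.238; u2·a0=0.9005·4.918=4.429; a1+a2=0.942 < 4.429 ≤ a1+…+a3=4.918 → R3 fires; E=5 Q=8 M=3
Draw 2: a1=0.963, a2=0.300, a3=3.976, a0=5.239; τ=−ln(0.4016)/5.239=0.174 → t=0.412; u2·a0=0.6817·5.239=3.571; a1+a2=1.263 < 3.571 ≤ a1+…+a3=5.239 → R3 fires; E=5 Q=8 M=4
Draw 3: a1=1.284, a2=0.300, a3=3.976, a0=5.560; τ=−ln(0.5509)/5.560=0.107 → t=0.519; u2·a0=0.6421·5.560=3.570; a1+a2=1.584 < 3.570 ≤ a1+…+a3=5.560 → R3 fires; E=5 Q=8 M=5
Draw 4: a1=1.605, a2=0.300, a3=3.976, a0=5.881; τ=−ln(0.1818)/5.881=0.290 → t=0.809; u2·a0=0.4492·5.881=2.642; a1+a2=1.905 < 2.642 ≤ a1+…+a3=5.881 → R3 fires; E=5 Q=8 M=6
Draw 5: a1=1.926, a2=0.300, a3=3.976, a0=6.202; τ=−ln(0.5759)/6.202=0.089 → t=0.898; u2·a0=0.3294·6.202=2.043; a1=1.926 < 2.043 ≤ a1+a2=2.226 → R2 fires; E=4 Q=9 M=7
Draw 6: a1=2.247, a2=0.240, a3=4.473, a0=6.960; τ=−ln(0.2149)/6.960=0.221 → t=1.119; u2·a0=0.5824·6.960=4.054; a1+a2=2.487 < 4.054 ≤ a1+…+a3=6.960 → R3 fires; E=4 Q=9 M=8
Draw 7: a1=2.568, a2=0.240, a3=4.473, a0=7.281; τ=−ln(0.4037)/7.281=0.125 → t=1.243; u2·a0=0.0641·7.281=0.467 ≤ a1=2.568 → R1 fires; E=4 Q=11 M=7
Draw 8: a1=2.247, a2=0.240, a3=5.467, a0=7.954; τ=−ln(0.0322)/7.954=0.432 → t=1.675; u2·a0=0.5527·7.954=4.396; a1+a2=2.487 < 4.396 ≤ a1+…+a3=7.954 → R3 fires; E=4 Q=11 M=8
Draw 9: a1=2.568, a2=0.240, a3=5.467, a0=8.275; τ=−ln(0.0096)/8.275=0.561 → t=2.237; u2·a0=0.4645·8.275=3.844; a1+a2=2.808 < 3.844 ≤ a1+…+a3=8.275 → R3 fires; E=4 Q=11 M=9
Draw 10: a1=2.889, a2=0.240, a3=5.467, a0=8.596; τ=−ln(0.9976)/8.596=0.000 → t=2.237; u2·a0=0.0845·8.596=0.726 ≤ a1=2.889 → R1 fires; E=4 Q=13 M=8
Draw 11: a1=2.568, a2=0.240, a3=6.461, a0=9.269; τ=−ln(0.6051)/9.269=0.054 → t=2.291; u2·a0=0.2014·9.269=1.867 ≤ a1=2.568 → R1 fires; E=4 Q=15 M=7
Draw 12: a1=2.247, a2=0.240, a3=7.455, a0=9.942; τ=−ln(0.6203)/9.942=0.048 → t=2.339 > T=2.3: stop.
Read off M at T=2.3: 7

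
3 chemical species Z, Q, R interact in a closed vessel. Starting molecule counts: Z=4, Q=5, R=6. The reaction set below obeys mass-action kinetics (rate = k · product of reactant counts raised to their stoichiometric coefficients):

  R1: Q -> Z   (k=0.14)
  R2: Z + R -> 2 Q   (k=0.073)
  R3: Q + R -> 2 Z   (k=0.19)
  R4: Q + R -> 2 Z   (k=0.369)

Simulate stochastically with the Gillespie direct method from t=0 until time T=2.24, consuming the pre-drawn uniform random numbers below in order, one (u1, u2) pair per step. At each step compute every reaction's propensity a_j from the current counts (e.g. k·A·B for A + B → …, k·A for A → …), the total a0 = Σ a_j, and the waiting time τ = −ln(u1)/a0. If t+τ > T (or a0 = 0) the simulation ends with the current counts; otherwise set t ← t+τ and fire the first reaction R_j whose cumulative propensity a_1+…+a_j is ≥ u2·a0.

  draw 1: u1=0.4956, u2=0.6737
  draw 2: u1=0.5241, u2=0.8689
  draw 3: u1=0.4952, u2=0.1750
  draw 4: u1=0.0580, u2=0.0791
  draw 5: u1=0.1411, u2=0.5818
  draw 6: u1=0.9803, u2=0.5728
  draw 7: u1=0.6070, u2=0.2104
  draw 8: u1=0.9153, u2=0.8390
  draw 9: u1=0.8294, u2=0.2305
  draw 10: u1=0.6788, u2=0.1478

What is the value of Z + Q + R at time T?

Check how each reaction changes W = Z + Q + R (weight of products minus weight of reactants):
R1: Q -> Z: (1·1) − (1·1) = 1 − 1 = 0
R2: Z + R -> 2 Q: (1·2) − (1·1 + 1·1) = 2 − 2 = 0
R3: Q + R -> 2 Z: (1·2) − (1·1 + 1·1) = 2 − 2 = 0
R4: Q + R -> 2 Z: (1·2) − (1·1 + 1·1) = 2 − 2 = 0
Every reaction leaves W unchanged, so W is conserved and no simulation is needed: W(T) = W(0) = 4 + 5 + 6 = 15

Value at T = 15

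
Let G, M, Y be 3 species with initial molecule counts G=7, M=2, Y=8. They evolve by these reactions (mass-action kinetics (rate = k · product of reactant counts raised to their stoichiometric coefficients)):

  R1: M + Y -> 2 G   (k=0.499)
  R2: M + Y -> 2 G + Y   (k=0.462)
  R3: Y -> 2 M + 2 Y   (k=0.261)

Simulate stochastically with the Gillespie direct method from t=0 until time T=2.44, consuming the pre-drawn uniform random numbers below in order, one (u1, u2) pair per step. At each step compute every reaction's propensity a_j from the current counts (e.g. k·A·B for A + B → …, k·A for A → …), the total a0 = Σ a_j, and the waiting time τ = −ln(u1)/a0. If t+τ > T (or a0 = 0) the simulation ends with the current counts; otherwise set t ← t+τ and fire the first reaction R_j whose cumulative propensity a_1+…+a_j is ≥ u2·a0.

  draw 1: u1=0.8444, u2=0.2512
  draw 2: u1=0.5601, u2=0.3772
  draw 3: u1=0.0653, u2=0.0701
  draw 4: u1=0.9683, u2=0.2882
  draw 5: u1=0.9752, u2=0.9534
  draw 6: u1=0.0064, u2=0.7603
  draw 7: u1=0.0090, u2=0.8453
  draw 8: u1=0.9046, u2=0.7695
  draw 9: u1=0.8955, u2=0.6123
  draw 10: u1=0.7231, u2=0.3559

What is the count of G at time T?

G at T = 19

t=0.000: G=7 M=2 Y=8
Draw 1: a1=7.984, a2=7.392, a3=2.088, a0=17.464; τ=−ln(0.8444)/17.464=0.010 → t=0.010; u2·a0=0.2512·17.464=4.387 ≤ a1=7.984 → R1 fires; G=9 M=1 Y=7
Draw 2: a1=3.493, a2=3.234, a3=1.827, a0=8.554; τ=−ln(0.5601)/8.554=0.068 → t=0.077; u2·a0=0.3772·8.554=3.227 ≤ a1=3.493 → R1 fires; G=11 M=0 Y=6
Draw 3: a1=0.000, a2=0.000, a3=1.566, a0=1.566; τ=−ln(0.0653)/1.566=1.743 → t=1.820; u2·a0=0.0701·1.566=0.110; a1+a2=0.000 < 0.110 ≤ a1+…+a3=1.566 → R3 fires; G=11 M=2 Y=7
Draw 4: a1=6.986, a2=6.468, a3=1.827, a0=15.281; τ=−ln(0.9683)/15.281=0.002 → t=1.822; u2·a0=0.2882·15.281=4.404 ≤ a1=6.986 → R1 fires; G=13 M=1 Y=6
Draw 5: a1=2.994, a2=2.772, a3=1.566, a0=7.332; τ=−ln(0.9752)/7.332=0.003 → t=1.825; u2·a0=0.9534·7.332=6.990; a1+a2=5.766 < 6.990 ≤ a1+…+a3=7.332 → R3 fires; G=13 M=3 Y=7
Draw 6: a1=10.479, a2=9.702, a3=1.827, a0=22.008; τ=−ln(0.0064)/22.008=0.230 → t=2.055; u2·a0=0.7603·22.008=16.733; a1=10.479 < 16.733 ≤ a1+a2=20.181 → R2 fires; G=15 M=2 Y=7
Draw 7: a1=6.986, a2=6.468, a3=1.827, a0=15.281; τ=−ln(0.0090)/15.281=0.308 → t=2.363; u2·a0=0.8453·15.281=12.917; a1=6.986 < 12.917 ≤ a1+a2=13.454 → R2 fires; G=17 M=1 Y=7
Draw 8: a1=3.493, a2=3.234, a3=1.827, a0=8.554; τ=−ln(0.9046)/8.554=0.012 → t=2.375; u2·a0=0.7695·8.554=6.582; a1=3.493 < 6.582 ≤ a1+a2=6.727 → R2 fires; G=19 M=0 Y=7
Draw 9: a1=0.000, a2=0.000, a3=1.827, a0=1.827; τ=−ln(0.8955)/1.827=0.060 → t=2.435; u2·a0=0.6123·1.827=1.119; a1+a2=0.000 < 1.119 ≤ a1+…+a3=1.827 → R3 fires; G=19 M=2 Y=8
Draw 10: a1=7.984, a2=7.392, a3=2.088, a0=17.464; τ=−ln(0.7231)/17.464=0.019 → t=2.454 > T=2.44: stop.
Read off G at T=2.44: 19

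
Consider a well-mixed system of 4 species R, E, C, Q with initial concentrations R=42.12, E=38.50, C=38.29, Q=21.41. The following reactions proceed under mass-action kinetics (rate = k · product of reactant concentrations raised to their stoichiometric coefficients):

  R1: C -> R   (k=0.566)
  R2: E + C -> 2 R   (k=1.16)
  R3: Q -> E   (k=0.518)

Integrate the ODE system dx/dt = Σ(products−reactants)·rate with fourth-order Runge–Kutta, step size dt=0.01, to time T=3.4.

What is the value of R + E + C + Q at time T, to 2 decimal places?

Check how each reaction changes W = R + E + C + Q (weight of products minus weight of reactants):
R1: C -> R: (1·1) − (1·1) = 1 − 1 = 0
R2: E + C -> 2 R: (1·2) − (1·1 + 1·1) = 2 − 2 = 0
R3: Q -> E: (1·1) − (1·1) = 1 − 1 = 0
Every reaction leaves W unchanged, so W is conserved and no simulation is needed: W(T) = W(0) = 42.12 + 38.50 + 38.29 + 21.41 = 140.32

Value at T = 140.32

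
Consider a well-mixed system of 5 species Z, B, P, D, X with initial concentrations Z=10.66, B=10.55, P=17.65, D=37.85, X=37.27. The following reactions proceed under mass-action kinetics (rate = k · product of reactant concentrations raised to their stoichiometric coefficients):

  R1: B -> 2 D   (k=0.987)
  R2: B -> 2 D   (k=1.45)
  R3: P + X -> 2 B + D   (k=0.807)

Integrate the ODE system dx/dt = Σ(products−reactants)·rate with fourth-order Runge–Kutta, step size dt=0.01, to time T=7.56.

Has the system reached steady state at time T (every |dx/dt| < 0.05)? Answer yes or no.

RK4 with dt=0.01: 756 steps to T=7.56. Trajectory (selected grid times):
t=0.00: Z=10.66 B=10.55 P=17.65 D=37.85 X=37.27
t=0.84: Z=10.66 B=6.50 P=0.00 D=134.21 X=19.62
t=1.68: Z=10.66 B=0.84 P=0.00 D=145.52 X=19.62
t=2.52: Z=10.66 B=0.11 P=0.00 D=146.98 X=19.62
t=3.36: Z=10.66 B=0.01 P=0.00 D=147.17 X=19.62
t=4.20: Z=10.66 B=0.00 P=0.00 D=147.20 X=19.62
t=5.04: Z=10.66 B=0.00 P=0.00 D=147.20 X=19.62
t=5.88: Z=10.66 B=0.00 P=0.00 D=147.20 X=19.62
t=6.72: Z=10.66 B=0.00 P=0.00 D=147.20 X=19.62
t=7.56: Z=10.66 B=0.00 P=0.00 D=147.20 X=19.62
Rates at T: R1=0.0000, R2=0.0000, R3=0.0000
dx/dt at T (Σ net stoichiometry × rate): Z=+0.0000, B=-0.0000, P=-0.0000, D=+0.0000, X=-0.0000
Largest |dx/dt| is |+0.0000| (D) < 0.05 → steady.

Steady state at T: yes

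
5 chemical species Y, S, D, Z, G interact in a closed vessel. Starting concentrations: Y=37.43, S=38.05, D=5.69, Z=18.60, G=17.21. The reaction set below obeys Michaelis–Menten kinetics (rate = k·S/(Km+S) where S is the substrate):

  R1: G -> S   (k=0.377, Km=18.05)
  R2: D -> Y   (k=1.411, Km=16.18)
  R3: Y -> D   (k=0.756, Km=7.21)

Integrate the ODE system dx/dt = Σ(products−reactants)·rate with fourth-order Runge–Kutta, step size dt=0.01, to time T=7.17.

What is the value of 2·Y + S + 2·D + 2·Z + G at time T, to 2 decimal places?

Value at T = 178.70

Check how each reaction changes W = 2·Y + S + 2·D + 2·Z + G (weight of products minus weight of reactants):
R1: G -> S: (1·1) − (1·1) = 1 − 1 = 0
R2: D -> Y: (2·1) − (2·1) = 2 − 2 = 0
R3: Y -> D: (2·1) − (2·1) = 2 − 2 = 0
Every reaction leaves W unchanged, so W is conserved and no simulation is needed: W(T) = W(0) = 2·37.43 + 38.05 + 2·5.69 + 2·18.60 + 17.21 = 178.70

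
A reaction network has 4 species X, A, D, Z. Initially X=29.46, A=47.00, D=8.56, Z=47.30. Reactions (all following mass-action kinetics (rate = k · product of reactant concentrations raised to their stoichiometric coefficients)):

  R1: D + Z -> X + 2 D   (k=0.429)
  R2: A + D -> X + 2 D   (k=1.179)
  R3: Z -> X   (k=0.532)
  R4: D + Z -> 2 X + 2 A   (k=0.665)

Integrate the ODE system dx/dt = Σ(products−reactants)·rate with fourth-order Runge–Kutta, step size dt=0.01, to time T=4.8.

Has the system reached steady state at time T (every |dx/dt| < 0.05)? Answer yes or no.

RK4 with dt=0.01: 480 steps to T=4.8. Trajectory (selected grid times):
t=0.00: X=29.46 A=47.00 D=8.56 Z=47.30
t=0.53: X=208.52 A=0.00 D=102.04 Z=0.00
t=1.07: X=208.52 A=0.00 D=102.04 Z=0.00
t=1.60: X=208.52 A=0.00 D=102.04 Z=0.00
t=2.13: X=208.52 A=0.00 D=102.04 Z=0.00
t=2.67: X=208.52 A=0.00 D=102.04 Z=0.00
t=3.20: X=208.52 A=0.00 D=102.04 Z=0.00
t=3.73: X=208.52 A=0.00 D=102.04 Z=0.00
t=4.27: X=208.52 A=0.00 D=102.04 Z=0.00
t=4.80: X=208.52 A=0.00 D=102.04 Z=0.00
Rates at T: R1=0.0000, R2=0.0000, R3=0.0000, R4=0.0000
dx/dt at T (Σ net stoichiometry × rate): X=+0.0000, A=-0.0000, D=+0.0000, Z=-0.0000
Largest |dx/dt| is |+0.0000| (X) < 0.05 → steady.

Steady state at T: yes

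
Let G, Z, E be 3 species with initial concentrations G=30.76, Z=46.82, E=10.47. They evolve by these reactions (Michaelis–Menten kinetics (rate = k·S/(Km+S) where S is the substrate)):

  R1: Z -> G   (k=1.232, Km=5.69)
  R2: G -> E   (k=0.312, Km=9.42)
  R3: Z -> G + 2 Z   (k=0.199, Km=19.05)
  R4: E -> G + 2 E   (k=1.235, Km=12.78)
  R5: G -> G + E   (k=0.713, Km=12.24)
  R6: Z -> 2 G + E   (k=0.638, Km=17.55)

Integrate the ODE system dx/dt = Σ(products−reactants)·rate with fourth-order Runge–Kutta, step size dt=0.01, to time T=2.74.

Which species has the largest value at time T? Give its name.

Dominant species at T: Z

RK4 with dt=0.01: 274 steps to T=2.74. Trajectory (selected grid times):
t=0.00: G=30.76 Z=46.82 E=10.47
t=0.30: G=31.51 Z=46.39 E=11.00
t=0.61: G=32.28 Z=45.95 E=11.56
t=0.91: G=33.04 Z=45.53 E=12.11
t=1.22: G=33.82 Z=45.09 E=12.67
t=1.52: G=34.57 Z=44.67 E=13.23
t=1.83: G=35.36 Z=44.23 E=13.81
t=2.13: G=36.12 Z=43.81 E=14.37
t=2.44: G=36.91 Z=43.37 E=14.96
t=2.74: G=37.68 Z=42.95 E=15.53
At T=2.74: G=37.68 Z=42.95 E=15.53; the largest is Z.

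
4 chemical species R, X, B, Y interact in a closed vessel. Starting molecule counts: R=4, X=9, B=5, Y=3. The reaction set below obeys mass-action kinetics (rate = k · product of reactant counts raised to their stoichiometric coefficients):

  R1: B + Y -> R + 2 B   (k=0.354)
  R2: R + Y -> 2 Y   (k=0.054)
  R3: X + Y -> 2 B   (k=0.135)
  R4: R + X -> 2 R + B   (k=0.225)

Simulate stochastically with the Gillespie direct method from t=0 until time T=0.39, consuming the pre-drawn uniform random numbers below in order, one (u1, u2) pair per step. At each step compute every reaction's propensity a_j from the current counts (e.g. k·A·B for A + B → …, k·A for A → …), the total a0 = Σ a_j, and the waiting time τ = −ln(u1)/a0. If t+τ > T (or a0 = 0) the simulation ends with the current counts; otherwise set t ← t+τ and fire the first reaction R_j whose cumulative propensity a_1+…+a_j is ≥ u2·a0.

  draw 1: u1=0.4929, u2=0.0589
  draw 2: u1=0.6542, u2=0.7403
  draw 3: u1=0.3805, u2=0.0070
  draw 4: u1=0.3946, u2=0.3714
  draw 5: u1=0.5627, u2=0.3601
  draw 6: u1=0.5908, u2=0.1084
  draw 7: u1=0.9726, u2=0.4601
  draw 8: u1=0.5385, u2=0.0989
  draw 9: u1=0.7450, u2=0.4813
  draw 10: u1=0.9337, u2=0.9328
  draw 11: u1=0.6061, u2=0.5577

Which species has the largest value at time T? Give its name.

t=0.000: R=4 X=9 B=5 Y=3
Draw 1: a1=5.310, a2=0.648, a3=3.645, a4=8.100, a0=17.703; τ=−ln(0.4929)/17.703=0.040 → t=0.040; u2·a0=0.0589·17.703=1.043 ≤ a1=5.310 → R1 fires; R=5 X=9 B=6 Y=2
Draw 2: a1=4.248, a2=0.540, a3=2.430, a4=10.125, a0=17.343; τ=−ln(0.6542)/17.343=0.024 → t=0.064; u2·a0=0.7403·17.343=12.839; a1+…+a3=7.218 < 12.839 ≤ a1+…+a4=17.343 → R4 fires; R=6 X=8 B=7 Y=2
Draw 3: a1=4.956, a2=0.648, a3=2.160, a4=10.800, a0=18.564; τ=−ln(0.3805)/18.564=0.052 → t=0.116; u2·a0=0.0070·18.564=0.130 ≤ a1=4.956 → R1 fires; R=7 X=8 B=8 Y=1
Draw 4: a1=2.832, a2=0.378, a3=1.080, a4=12.600, a0=16.890; τ=−ln(0.3946)/16.890=0.055 → t=0.172; u2·a0=0.3714·16.890=6.273; a1+…+a3=4.290 < 6.273 ≤ a1+…+a4=16.890 → R4 fires; R=8 X=7 B=9 Y=1
Draw 5: a1=3.186, a2=0.432, a3=0.945, a4=12.600, a0=17.163; τ=−ln(0.5627)/17.163=0.034 → t=0.205; u2·a0=0.3601·17.163=6.180; a1+…+a3=4.563 < 6.180 ≤ a1+…+a4=17.163 → R4 fires; R=9 X=6 B=10 Y=1
Draw 6: a1=3.540, a2=0.486, a3=0.810, a4=12.150, a0=16.986; τ=−ln(0.5908)/16.986=0.031 → t=0.236; u2·a0=0.1084·16.986=1.841 ≤ a1=3.540 → R1 fires; R=10 X=6 B=11 Y=0
Draw 7: a1=0.000, a2=0.000, a3=0.000, a4=13.500, a0=13.500; τ=−ln(0.9726)/13.500=0.002 → t=0.238; u2·a0=0.4601·13.500=6.211; a1+…+a3=0.000 < 6.211 ≤ a1+…+a4=13.500 → R4 fires; R=11 X=5 B=12 Y=0
Draw 8: a1=0.000, a2=0.000, a3=0.000, a4=12.375, a0=12.375; τ=−ln(0.5385)/12.375=0.050 → t=0.288; u2·a0=0.0989·12.375=1.224; a1+…+a3=0.000 < 1.224 ≤ a1+…+a4=12.375 → R4 fires; R=12 X=4 B=13 Y=0
Draw 9: a1=0.000, a2=0.000, a3=0.000, a4=10.800, a0=10.800; τ=−ln(0.7450)/10.800=0.027 → t=0.315; u2·a0=0.4813·10.800=5.198; a1+…+a3=0.000 < 5.198 ≤ a1+…+a4=10.800 → R4 fires; R=13 X=3 B=14 Y=0
Draw 10: a1=0.000, a2=0.000, a3=0.000, a4=8.775, a0=8.775; τ=−ln(0.9337)/8.775=0.008 → t=0.323; u2·a0=0.9328·8.775=8.185; a1+…+a3=0.000 < 8.185 ≤ a1+…+a4=8.775 → R4 fires; R=14 X=2 B=15 Y=0
Draw 11: a1=0.000, a2=0.000, a3=0.000, a4=6.300, a0=6.300; τ=−ln(0.6061)/6.300=0.079 → t=0.403 > T=0.39: stop.
At T=0.39: R=14 X=2 B=15 Y=0; the largest is B.

Dominant species at T: B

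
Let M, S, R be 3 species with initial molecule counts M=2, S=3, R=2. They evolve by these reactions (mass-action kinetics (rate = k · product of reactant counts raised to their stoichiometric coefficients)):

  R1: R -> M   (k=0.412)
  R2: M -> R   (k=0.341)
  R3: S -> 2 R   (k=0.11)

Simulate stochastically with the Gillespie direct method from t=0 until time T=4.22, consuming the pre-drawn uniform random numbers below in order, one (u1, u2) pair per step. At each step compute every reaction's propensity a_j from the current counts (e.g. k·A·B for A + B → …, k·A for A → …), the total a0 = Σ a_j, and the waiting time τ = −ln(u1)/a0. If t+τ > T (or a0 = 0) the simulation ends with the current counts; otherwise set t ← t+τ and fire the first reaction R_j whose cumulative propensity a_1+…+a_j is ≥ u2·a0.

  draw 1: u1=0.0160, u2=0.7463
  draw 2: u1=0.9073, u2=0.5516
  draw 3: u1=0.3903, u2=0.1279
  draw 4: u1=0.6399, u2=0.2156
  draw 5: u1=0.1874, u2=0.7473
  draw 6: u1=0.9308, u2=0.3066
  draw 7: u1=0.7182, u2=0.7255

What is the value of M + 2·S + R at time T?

Value at T = 10

Check how each reaction changes W = M + 2·S + R (weight of products minus weight of reactants):
R1: R -> M: (1·1) − (1·1) = 1 − 1 = 0
R2: M -> R: (1·1) − (1·1) = 1 − 1 = 0
R3: S -> 2 R: (1·2) − (2·1) = 2 − 2 = 0
Every reaction leaves W unchanged, so W is conserved and no simulation is needed: W(T) = W(0) = 2 + 2·3 + 2 = 10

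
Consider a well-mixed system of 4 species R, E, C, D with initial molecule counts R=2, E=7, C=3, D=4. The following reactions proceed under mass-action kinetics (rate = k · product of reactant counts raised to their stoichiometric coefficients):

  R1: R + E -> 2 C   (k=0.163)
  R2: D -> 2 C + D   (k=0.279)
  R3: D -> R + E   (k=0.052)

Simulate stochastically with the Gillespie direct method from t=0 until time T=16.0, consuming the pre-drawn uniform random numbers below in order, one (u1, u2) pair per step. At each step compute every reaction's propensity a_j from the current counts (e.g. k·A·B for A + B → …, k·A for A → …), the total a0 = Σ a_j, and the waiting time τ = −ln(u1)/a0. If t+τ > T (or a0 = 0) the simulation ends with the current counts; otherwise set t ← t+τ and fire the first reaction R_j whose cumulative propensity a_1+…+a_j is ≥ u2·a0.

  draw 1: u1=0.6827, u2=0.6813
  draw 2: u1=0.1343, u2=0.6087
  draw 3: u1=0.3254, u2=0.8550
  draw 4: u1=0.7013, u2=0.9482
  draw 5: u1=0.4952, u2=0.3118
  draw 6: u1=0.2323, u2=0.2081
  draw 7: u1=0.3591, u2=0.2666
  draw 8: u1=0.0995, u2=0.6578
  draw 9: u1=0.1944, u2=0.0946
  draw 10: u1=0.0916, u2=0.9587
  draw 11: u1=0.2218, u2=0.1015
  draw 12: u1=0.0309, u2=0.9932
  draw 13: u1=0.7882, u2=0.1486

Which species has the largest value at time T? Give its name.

Dominant species at T: C

t=0.000: R=2 E=7 C=3 D=4
Draw 1: a1=2.282, a2=1.116, a3=0.208, a0=3.606; τ=−ln(0.6827)/3.606=0.106 → t=0.106; u2·a0=0.6813·3.606=2.457; a1=2.282 < 2.457 ≤ a1+a2=3.398 → R2 fires; R=2 E=7 C=5 D=4
Draw 2: a1=2.282, a2=1.116, a3=0.208, a0=3.606; τ=−ln(0.1343)/3.606=0.557 → t=0.663; u2·a0=0.6087·3.606=2.195 ≤ a1=2.282 → R1 fires; R=1 E=6 C=7 D=4
Draw 3: a1=0.978, a2=1.116, a3=0.208, a0=2.302; τ=−ln(0.3254)/2.302=0.488 → t=1.150; u2·a0=0.8550·2.302=1.968; a1=0.978 < 1.968 ≤ a1+a2=2.094 → R2 fires; R=1 E=6 C=9 D=4
Draw 4: a1=0.978, a2=1.116, a3=0.208, a0=2.302; τ=−ln(0.7013)/2.302=0.154 → t=1.304; u2·a0=0.9482·2.302=2.183; a1+a2=2.094 < 2.183 ≤ a1+…+a3=2.302 → R3 fires; R=2 E=7 C=9 D=3
Draw 5: a1=2.282, a2=0.837, a3=0.156, a0=3.275; τ=−ln(0.4952)/3.275=0.215 → t=1.519; u2·a0=0.3118·3.275=1.021 ≤ a1=2.282 → R1 fires; R=1 E=6 C=11 D=3
Draw 6: a1=0.978, a2=0.837, a3=0.156, a0=1.971; τ=−ln(0.2323)/1.971=0.741 → t=2.260; u2·a0=0.2081·1.971=0.410 ≤ a1=0.978 → R1 fires; R=0 E=5 C=13 D=3
Draw 7: a1=0.000, a2=0.837, a3=0.156, a0=0.993; τ=−ln(0.3591)/0.993=1.031 → t=3.291; u2·a0=0.2666·0.993=0.265; a1=0.000 < 0.265 ≤ a1+a2=0.837 → R2 fires; R=0 E=5 C=15 D=3
Draw 8: a1=0.000, a2=0.837, a3=0.156, a0=0.993; τ=−ln(0.0995)/0.993=2.324 → t=5.615; u2·a0=0.6578·0.993=0.653; a1=0.000 < 0.653 ≤ a1+a2=0.837 → R2 fires; R=0 E=5 C=17 D=3
Draw 9: a1=0.000, a2=0.837, a3=0.156, a0=0.993; τ=−ln(0.1944)/0.993=1.649 → t=7.264; u2·a0=0.0946·0.993=0.094; a1=0.000 < 0.094 ≤ a1+a2=0.837 → R2 fires; R=0 E=5 C=19 D=3
Draw 10: a1=0.000, a2=0.837, a3=0.156, a0=0.993; τ=−ln(0.0916)/0.993=2.407 → t=9.671; u2·a0=0.9587·0.993=0.952; a1+a2=0.837 < 0.952 ≤ a1+…+a3=0.993 → R3 fires; R=1 E=6 C=19 D=2
Draw 11: a1=0.978, a2=0.558, a3=0.104, a0=1.640; τ=−ln(0.2218)/1.640=0.918 → t=10.590; u2·a0=0.1015·1.640=0.166 ≤ a1=0.978 → R1 fires; R=0 E=5 C=21 D=2
Draw 12: a1=0.000, a2=0.558, a3=0.104, a0=0.662; τ=−ln(0.0309)/0.662=5.252 → t=15.842; u2·a0=0.9932·0.662=0.657; a1+a2=0.558 < 0.657 ≤ a1+…+a3=0.662 → R3 fires; R=1 E=6 C=21 D=1
Draw 13: a1=0.978, a2=0.279, a3=0.052, a0=1.309; τ=−ln(0.7882)/1.309=0.182 → t=16.024 > T=16.0: stop.
At T=16.0: R=1 E=6 C=21 D=1; the largest is C.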